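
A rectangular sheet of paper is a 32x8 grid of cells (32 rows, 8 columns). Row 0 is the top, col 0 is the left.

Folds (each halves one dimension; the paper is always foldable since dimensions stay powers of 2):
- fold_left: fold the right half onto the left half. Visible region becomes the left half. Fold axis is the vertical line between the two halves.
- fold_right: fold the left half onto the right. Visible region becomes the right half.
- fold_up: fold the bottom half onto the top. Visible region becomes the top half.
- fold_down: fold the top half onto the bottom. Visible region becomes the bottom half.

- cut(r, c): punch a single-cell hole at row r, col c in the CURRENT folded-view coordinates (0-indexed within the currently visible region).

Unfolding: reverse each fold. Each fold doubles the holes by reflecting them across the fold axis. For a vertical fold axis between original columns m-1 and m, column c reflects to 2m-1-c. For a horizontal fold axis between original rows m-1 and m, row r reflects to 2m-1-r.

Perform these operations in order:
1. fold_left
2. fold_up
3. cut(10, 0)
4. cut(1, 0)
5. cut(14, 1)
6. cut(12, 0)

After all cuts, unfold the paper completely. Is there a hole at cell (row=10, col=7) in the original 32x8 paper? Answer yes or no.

Op 1 fold_left: fold axis v@4; visible region now rows[0,32) x cols[0,4) = 32x4
Op 2 fold_up: fold axis h@16; visible region now rows[0,16) x cols[0,4) = 16x4
Op 3 cut(10, 0): punch at orig (10,0); cuts so far [(10, 0)]; region rows[0,16) x cols[0,4) = 16x4
Op 4 cut(1, 0): punch at orig (1,0); cuts so far [(1, 0), (10, 0)]; region rows[0,16) x cols[0,4) = 16x4
Op 5 cut(14, 1): punch at orig (14,1); cuts so far [(1, 0), (10, 0), (14, 1)]; region rows[0,16) x cols[0,4) = 16x4
Op 6 cut(12, 0): punch at orig (12,0); cuts so far [(1, 0), (10, 0), (12, 0), (14, 1)]; region rows[0,16) x cols[0,4) = 16x4
Unfold 1 (reflect across h@16): 8 holes -> [(1, 0), (10, 0), (12, 0), (14, 1), (17, 1), (19, 0), (21, 0), (30, 0)]
Unfold 2 (reflect across v@4): 16 holes -> [(1, 0), (1, 7), (10, 0), (10, 7), (12, 0), (12, 7), (14, 1), (14, 6), (17, 1), (17, 6), (19, 0), (19, 7), (21, 0), (21, 7), (30, 0), (30, 7)]
Holes: [(1, 0), (1, 7), (10, 0), (10, 7), (12, 0), (12, 7), (14, 1), (14, 6), (17, 1), (17, 6), (19, 0), (19, 7), (21, 0), (21, 7), (30, 0), (30, 7)]

Answer: yes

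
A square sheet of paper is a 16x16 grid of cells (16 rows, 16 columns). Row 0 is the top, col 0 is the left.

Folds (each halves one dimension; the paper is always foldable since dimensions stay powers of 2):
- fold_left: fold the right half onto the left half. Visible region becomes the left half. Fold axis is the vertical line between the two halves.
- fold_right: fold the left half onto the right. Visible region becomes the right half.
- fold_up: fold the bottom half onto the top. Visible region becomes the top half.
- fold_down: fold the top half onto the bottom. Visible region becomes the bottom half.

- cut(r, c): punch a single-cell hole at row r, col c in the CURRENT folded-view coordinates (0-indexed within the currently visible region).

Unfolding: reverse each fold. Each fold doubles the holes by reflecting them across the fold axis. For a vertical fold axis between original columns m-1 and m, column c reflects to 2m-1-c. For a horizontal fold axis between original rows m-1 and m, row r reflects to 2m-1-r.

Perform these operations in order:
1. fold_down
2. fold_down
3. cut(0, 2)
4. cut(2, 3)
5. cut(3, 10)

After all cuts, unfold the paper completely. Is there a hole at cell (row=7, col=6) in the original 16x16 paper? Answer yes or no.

Op 1 fold_down: fold axis h@8; visible region now rows[8,16) x cols[0,16) = 8x16
Op 2 fold_down: fold axis h@12; visible region now rows[12,16) x cols[0,16) = 4x16
Op 3 cut(0, 2): punch at orig (12,2); cuts so far [(12, 2)]; region rows[12,16) x cols[0,16) = 4x16
Op 4 cut(2, 3): punch at orig (14,3); cuts so far [(12, 2), (14, 3)]; region rows[12,16) x cols[0,16) = 4x16
Op 5 cut(3, 10): punch at orig (15,10); cuts so far [(12, 2), (14, 3), (15, 10)]; region rows[12,16) x cols[0,16) = 4x16
Unfold 1 (reflect across h@12): 6 holes -> [(8, 10), (9, 3), (11, 2), (12, 2), (14, 3), (15, 10)]
Unfold 2 (reflect across h@8): 12 holes -> [(0, 10), (1, 3), (3, 2), (4, 2), (6, 3), (7, 10), (8, 10), (9, 3), (11, 2), (12, 2), (14, 3), (15, 10)]
Holes: [(0, 10), (1, 3), (3, 2), (4, 2), (6, 3), (7, 10), (8, 10), (9, 3), (11, 2), (12, 2), (14, 3), (15, 10)]

Answer: no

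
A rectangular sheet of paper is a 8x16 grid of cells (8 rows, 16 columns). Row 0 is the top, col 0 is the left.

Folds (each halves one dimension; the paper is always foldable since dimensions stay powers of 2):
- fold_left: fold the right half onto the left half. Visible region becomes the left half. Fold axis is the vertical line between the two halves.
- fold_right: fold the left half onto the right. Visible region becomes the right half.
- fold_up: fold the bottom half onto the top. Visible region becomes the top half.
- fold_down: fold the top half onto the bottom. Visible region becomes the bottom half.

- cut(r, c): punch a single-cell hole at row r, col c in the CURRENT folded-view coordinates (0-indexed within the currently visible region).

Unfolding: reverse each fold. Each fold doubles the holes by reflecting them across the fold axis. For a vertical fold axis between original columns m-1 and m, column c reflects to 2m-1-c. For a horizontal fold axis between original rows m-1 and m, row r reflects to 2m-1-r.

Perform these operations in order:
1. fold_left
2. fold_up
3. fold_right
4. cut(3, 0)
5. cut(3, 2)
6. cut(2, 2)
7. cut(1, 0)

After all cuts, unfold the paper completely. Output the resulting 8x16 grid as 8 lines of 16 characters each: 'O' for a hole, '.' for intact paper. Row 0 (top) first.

Answer: ................
...OO......OO...
.O....O..O....O.
.O.OO.O..O.OO.O.
.O.OO.O..O.OO.O.
.O....O..O....O.
...OO......OO...
................

Derivation:
Op 1 fold_left: fold axis v@8; visible region now rows[0,8) x cols[0,8) = 8x8
Op 2 fold_up: fold axis h@4; visible region now rows[0,4) x cols[0,8) = 4x8
Op 3 fold_right: fold axis v@4; visible region now rows[0,4) x cols[4,8) = 4x4
Op 4 cut(3, 0): punch at orig (3,4); cuts so far [(3, 4)]; region rows[0,4) x cols[4,8) = 4x4
Op 5 cut(3, 2): punch at orig (3,6); cuts so far [(3, 4), (3, 6)]; region rows[0,4) x cols[4,8) = 4x4
Op 6 cut(2, 2): punch at orig (2,6); cuts so far [(2, 6), (3, 4), (3, 6)]; region rows[0,4) x cols[4,8) = 4x4
Op 7 cut(1, 0): punch at orig (1,4); cuts so far [(1, 4), (2, 6), (3, 4), (3, 6)]; region rows[0,4) x cols[4,8) = 4x4
Unfold 1 (reflect across v@4): 8 holes -> [(1, 3), (1, 4), (2, 1), (2, 6), (3, 1), (3, 3), (3, 4), (3, 6)]
Unfold 2 (reflect across h@4): 16 holes -> [(1, 3), (1, 4), (2, 1), (2, 6), (3, 1), (3, 3), (3, 4), (3, 6), (4, 1), (4, 3), (4, 4), (4, 6), (5, 1), (5, 6), (6, 3), (6, 4)]
Unfold 3 (reflect across v@8): 32 holes -> [(1, 3), (1, 4), (1, 11), (1, 12), (2, 1), (2, 6), (2, 9), (2, 14), (3, 1), (3, 3), (3, 4), (3, 6), (3, 9), (3, 11), (3, 12), (3, 14), (4, 1), (4, 3), (4, 4), (4, 6), (4, 9), (4, 11), (4, 12), (4, 14), (5, 1), (5, 6), (5, 9), (5, 14), (6, 3), (6, 4), (6, 11), (6, 12)]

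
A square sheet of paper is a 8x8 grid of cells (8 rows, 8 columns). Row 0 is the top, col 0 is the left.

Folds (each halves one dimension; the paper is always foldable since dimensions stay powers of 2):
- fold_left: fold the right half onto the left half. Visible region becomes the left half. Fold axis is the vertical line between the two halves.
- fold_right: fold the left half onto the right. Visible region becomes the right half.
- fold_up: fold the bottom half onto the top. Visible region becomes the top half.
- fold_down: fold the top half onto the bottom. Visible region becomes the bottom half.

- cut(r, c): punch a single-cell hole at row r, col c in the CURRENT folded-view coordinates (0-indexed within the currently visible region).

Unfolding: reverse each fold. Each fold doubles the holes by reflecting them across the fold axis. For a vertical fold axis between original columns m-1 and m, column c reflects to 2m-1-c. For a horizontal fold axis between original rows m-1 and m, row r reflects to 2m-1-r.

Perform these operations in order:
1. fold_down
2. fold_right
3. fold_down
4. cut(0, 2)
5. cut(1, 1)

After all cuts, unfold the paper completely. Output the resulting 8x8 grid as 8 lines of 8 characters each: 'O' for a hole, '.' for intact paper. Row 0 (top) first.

Answer: ..O..O..
.O....O.
.O....O.
..O..O..
..O..O..
.O....O.
.O....O.
..O..O..

Derivation:
Op 1 fold_down: fold axis h@4; visible region now rows[4,8) x cols[0,8) = 4x8
Op 2 fold_right: fold axis v@4; visible region now rows[4,8) x cols[4,8) = 4x4
Op 3 fold_down: fold axis h@6; visible region now rows[6,8) x cols[4,8) = 2x4
Op 4 cut(0, 2): punch at orig (6,6); cuts so far [(6, 6)]; region rows[6,8) x cols[4,8) = 2x4
Op 5 cut(1, 1): punch at orig (7,5); cuts so far [(6, 6), (7, 5)]; region rows[6,8) x cols[4,8) = 2x4
Unfold 1 (reflect across h@6): 4 holes -> [(4, 5), (5, 6), (6, 6), (7, 5)]
Unfold 2 (reflect across v@4): 8 holes -> [(4, 2), (4, 5), (5, 1), (5, 6), (6, 1), (6, 6), (7, 2), (7, 5)]
Unfold 3 (reflect across h@4): 16 holes -> [(0, 2), (0, 5), (1, 1), (1, 6), (2, 1), (2, 6), (3, 2), (3, 5), (4, 2), (4, 5), (5, 1), (5, 6), (6, 1), (6, 6), (7, 2), (7, 5)]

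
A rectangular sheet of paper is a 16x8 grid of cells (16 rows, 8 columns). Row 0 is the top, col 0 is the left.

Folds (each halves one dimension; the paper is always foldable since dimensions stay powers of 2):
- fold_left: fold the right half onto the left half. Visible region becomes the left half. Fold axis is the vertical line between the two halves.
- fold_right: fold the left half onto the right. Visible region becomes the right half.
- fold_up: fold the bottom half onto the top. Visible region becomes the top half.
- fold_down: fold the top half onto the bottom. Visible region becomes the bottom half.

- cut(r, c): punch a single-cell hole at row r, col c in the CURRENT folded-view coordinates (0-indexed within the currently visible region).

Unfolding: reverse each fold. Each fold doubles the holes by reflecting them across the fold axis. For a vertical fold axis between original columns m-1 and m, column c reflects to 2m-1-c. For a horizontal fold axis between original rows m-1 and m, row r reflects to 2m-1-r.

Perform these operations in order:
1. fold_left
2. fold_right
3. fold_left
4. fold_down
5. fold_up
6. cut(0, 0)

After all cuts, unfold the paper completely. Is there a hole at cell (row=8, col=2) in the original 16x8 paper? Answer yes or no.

Op 1 fold_left: fold axis v@4; visible region now rows[0,16) x cols[0,4) = 16x4
Op 2 fold_right: fold axis v@2; visible region now rows[0,16) x cols[2,4) = 16x2
Op 3 fold_left: fold axis v@3; visible region now rows[0,16) x cols[2,3) = 16x1
Op 4 fold_down: fold axis h@8; visible region now rows[8,16) x cols[2,3) = 8x1
Op 5 fold_up: fold axis h@12; visible region now rows[8,12) x cols[2,3) = 4x1
Op 6 cut(0, 0): punch at orig (8,2); cuts so far [(8, 2)]; region rows[8,12) x cols[2,3) = 4x1
Unfold 1 (reflect across h@12): 2 holes -> [(8, 2), (15, 2)]
Unfold 2 (reflect across h@8): 4 holes -> [(0, 2), (7, 2), (8, 2), (15, 2)]
Unfold 3 (reflect across v@3): 8 holes -> [(0, 2), (0, 3), (7, 2), (7, 3), (8, 2), (8, 3), (15, 2), (15, 3)]
Unfold 4 (reflect across v@2): 16 holes -> [(0, 0), (0, 1), (0, 2), (0, 3), (7, 0), (7, 1), (7, 2), (7, 3), (8, 0), (8, 1), (8, 2), (8, 3), (15, 0), (15, 1), (15, 2), (15, 3)]
Unfold 5 (reflect across v@4): 32 holes -> [(0, 0), (0, 1), (0, 2), (0, 3), (0, 4), (0, 5), (0, 6), (0, 7), (7, 0), (7, 1), (7, 2), (7, 3), (7, 4), (7, 5), (7, 6), (7, 7), (8, 0), (8, 1), (8, 2), (8, 3), (8, 4), (8, 5), (8, 6), (8, 7), (15, 0), (15, 1), (15, 2), (15, 3), (15, 4), (15, 5), (15, 6), (15, 7)]
Holes: [(0, 0), (0, 1), (0, 2), (0, 3), (0, 4), (0, 5), (0, 6), (0, 7), (7, 0), (7, 1), (7, 2), (7, 3), (7, 4), (7, 5), (7, 6), (7, 7), (8, 0), (8, 1), (8, 2), (8, 3), (8, 4), (8, 5), (8, 6), (8, 7), (15, 0), (15, 1), (15, 2), (15, 3), (15, 4), (15, 5), (15, 6), (15, 7)]

Answer: yes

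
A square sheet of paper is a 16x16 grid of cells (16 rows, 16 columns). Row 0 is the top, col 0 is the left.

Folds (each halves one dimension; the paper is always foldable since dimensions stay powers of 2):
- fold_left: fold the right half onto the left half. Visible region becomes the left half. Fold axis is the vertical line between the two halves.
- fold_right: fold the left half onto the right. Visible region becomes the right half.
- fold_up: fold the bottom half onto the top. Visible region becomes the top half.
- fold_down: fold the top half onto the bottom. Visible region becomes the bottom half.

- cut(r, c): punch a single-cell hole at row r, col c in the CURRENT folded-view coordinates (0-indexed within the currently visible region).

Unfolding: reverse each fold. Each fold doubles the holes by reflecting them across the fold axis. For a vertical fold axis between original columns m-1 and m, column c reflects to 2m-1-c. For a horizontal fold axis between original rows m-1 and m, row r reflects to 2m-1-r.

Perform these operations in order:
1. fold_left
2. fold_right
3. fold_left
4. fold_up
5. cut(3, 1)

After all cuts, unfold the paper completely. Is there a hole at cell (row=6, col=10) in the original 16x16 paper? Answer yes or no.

Answer: no

Derivation:
Op 1 fold_left: fold axis v@8; visible region now rows[0,16) x cols[0,8) = 16x8
Op 2 fold_right: fold axis v@4; visible region now rows[0,16) x cols[4,8) = 16x4
Op 3 fold_left: fold axis v@6; visible region now rows[0,16) x cols[4,6) = 16x2
Op 4 fold_up: fold axis h@8; visible region now rows[0,8) x cols[4,6) = 8x2
Op 5 cut(3, 1): punch at orig (3,5); cuts so far [(3, 5)]; region rows[0,8) x cols[4,6) = 8x2
Unfold 1 (reflect across h@8): 2 holes -> [(3, 5), (12, 5)]
Unfold 2 (reflect across v@6): 4 holes -> [(3, 5), (3, 6), (12, 5), (12, 6)]
Unfold 3 (reflect across v@4): 8 holes -> [(3, 1), (3, 2), (3, 5), (3, 6), (12, 1), (12, 2), (12, 5), (12, 6)]
Unfold 4 (reflect across v@8): 16 holes -> [(3, 1), (3, 2), (3, 5), (3, 6), (3, 9), (3, 10), (3, 13), (3, 14), (12, 1), (12, 2), (12, 5), (12, 6), (12, 9), (12, 10), (12, 13), (12, 14)]
Holes: [(3, 1), (3, 2), (3, 5), (3, 6), (3, 9), (3, 10), (3, 13), (3, 14), (12, 1), (12, 2), (12, 5), (12, 6), (12, 9), (12, 10), (12, 13), (12, 14)]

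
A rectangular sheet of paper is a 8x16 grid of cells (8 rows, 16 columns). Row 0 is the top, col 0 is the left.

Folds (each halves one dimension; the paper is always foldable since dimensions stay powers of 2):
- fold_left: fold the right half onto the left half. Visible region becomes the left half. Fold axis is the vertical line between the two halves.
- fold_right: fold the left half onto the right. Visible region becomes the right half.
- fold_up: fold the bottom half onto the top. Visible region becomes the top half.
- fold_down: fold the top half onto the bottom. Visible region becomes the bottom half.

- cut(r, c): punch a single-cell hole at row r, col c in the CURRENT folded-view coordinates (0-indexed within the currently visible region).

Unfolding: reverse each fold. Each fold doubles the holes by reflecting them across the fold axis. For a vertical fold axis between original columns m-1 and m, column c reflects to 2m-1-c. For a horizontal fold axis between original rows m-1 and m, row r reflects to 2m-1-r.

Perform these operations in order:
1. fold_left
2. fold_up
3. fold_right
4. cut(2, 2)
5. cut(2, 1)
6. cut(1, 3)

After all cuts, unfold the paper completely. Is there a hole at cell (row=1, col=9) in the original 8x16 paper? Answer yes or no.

Answer: no

Derivation:
Op 1 fold_left: fold axis v@8; visible region now rows[0,8) x cols[0,8) = 8x8
Op 2 fold_up: fold axis h@4; visible region now rows[0,4) x cols[0,8) = 4x8
Op 3 fold_right: fold axis v@4; visible region now rows[0,4) x cols[4,8) = 4x4
Op 4 cut(2, 2): punch at orig (2,6); cuts so far [(2, 6)]; region rows[0,4) x cols[4,8) = 4x4
Op 5 cut(2, 1): punch at orig (2,5); cuts so far [(2, 5), (2, 6)]; region rows[0,4) x cols[4,8) = 4x4
Op 6 cut(1, 3): punch at orig (1,7); cuts so far [(1, 7), (2, 5), (2, 6)]; region rows[0,4) x cols[4,8) = 4x4
Unfold 1 (reflect across v@4): 6 holes -> [(1, 0), (1, 7), (2, 1), (2, 2), (2, 5), (2, 6)]
Unfold 2 (reflect across h@4): 12 holes -> [(1, 0), (1, 7), (2, 1), (2, 2), (2, 5), (2, 6), (5, 1), (5, 2), (5, 5), (5, 6), (6, 0), (6, 7)]
Unfold 3 (reflect across v@8): 24 holes -> [(1, 0), (1, 7), (1, 8), (1, 15), (2, 1), (2, 2), (2, 5), (2, 6), (2, 9), (2, 10), (2, 13), (2, 14), (5, 1), (5, 2), (5, 5), (5, 6), (5, 9), (5, 10), (5, 13), (5, 14), (6, 0), (6, 7), (6, 8), (6, 15)]
Holes: [(1, 0), (1, 7), (1, 8), (1, 15), (2, 1), (2, 2), (2, 5), (2, 6), (2, 9), (2, 10), (2, 13), (2, 14), (5, 1), (5, 2), (5, 5), (5, 6), (5, 9), (5, 10), (5, 13), (5, 14), (6, 0), (6, 7), (6, 8), (6, 15)]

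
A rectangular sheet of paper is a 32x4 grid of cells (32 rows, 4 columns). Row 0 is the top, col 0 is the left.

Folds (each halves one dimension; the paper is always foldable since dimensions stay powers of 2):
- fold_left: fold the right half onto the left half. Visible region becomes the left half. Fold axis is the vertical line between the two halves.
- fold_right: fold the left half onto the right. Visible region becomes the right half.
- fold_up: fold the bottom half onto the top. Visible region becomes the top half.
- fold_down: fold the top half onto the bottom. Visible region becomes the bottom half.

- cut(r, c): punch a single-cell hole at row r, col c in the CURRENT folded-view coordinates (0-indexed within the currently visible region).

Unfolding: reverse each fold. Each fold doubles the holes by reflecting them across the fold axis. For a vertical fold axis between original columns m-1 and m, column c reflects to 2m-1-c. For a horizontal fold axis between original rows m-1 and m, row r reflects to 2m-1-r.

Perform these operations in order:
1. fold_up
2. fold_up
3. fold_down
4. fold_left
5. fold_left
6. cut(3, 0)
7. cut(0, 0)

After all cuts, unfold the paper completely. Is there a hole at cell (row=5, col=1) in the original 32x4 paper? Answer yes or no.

Op 1 fold_up: fold axis h@16; visible region now rows[0,16) x cols[0,4) = 16x4
Op 2 fold_up: fold axis h@8; visible region now rows[0,8) x cols[0,4) = 8x4
Op 3 fold_down: fold axis h@4; visible region now rows[4,8) x cols[0,4) = 4x4
Op 4 fold_left: fold axis v@2; visible region now rows[4,8) x cols[0,2) = 4x2
Op 5 fold_left: fold axis v@1; visible region now rows[4,8) x cols[0,1) = 4x1
Op 6 cut(3, 0): punch at orig (7,0); cuts so far [(7, 0)]; region rows[4,8) x cols[0,1) = 4x1
Op 7 cut(0, 0): punch at orig (4,0); cuts so far [(4, 0), (7, 0)]; region rows[4,8) x cols[0,1) = 4x1
Unfold 1 (reflect across v@1): 4 holes -> [(4, 0), (4, 1), (7, 0), (7, 1)]
Unfold 2 (reflect across v@2): 8 holes -> [(4, 0), (4, 1), (4, 2), (4, 3), (7, 0), (7, 1), (7, 2), (7, 3)]
Unfold 3 (reflect across h@4): 16 holes -> [(0, 0), (0, 1), (0, 2), (0, 3), (3, 0), (3, 1), (3, 2), (3, 3), (4, 0), (4, 1), (4, 2), (4, 3), (7, 0), (7, 1), (7, 2), (7, 3)]
Unfold 4 (reflect across h@8): 32 holes -> [(0, 0), (0, 1), (0, 2), (0, 3), (3, 0), (3, 1), (3, 2), (3, 3), (4, 0), (4, 1), (4, 2), (4, 3), (7, 0), (7, 1), (7, 2), (7, 3), (8, 0), (8, 1), (8, 2), (8, 3), (11, 0), (11, 1), (11, 2), (11, 3), (12, 0), (12, 1), (12, 2), (12, 3), (15, 0), (15, 1), (15, 2), (15, 3)]
Unfold 5 (reflect across h@16): 64 holes -> [(0, 0), (0, 1), (0, 2), (0, 3), (3, 0), (3, 1), (3, 2), (3, 3), (4, 0), (4, 1), (4, 2), (4, 3), (7, 0), (7, 1), (7, 2), (7, 3), (8, 0), (8, 1), (8, 2), (8, 3), (11, 0), (11, 1), (11, 2), (11, 3), (12, 0), (12, 1), (12, 2), (12, 3), (15, 0), (15, 1), (15, 2), (15, 3), (16, 0), (16, 1), (16, 2), (16, 3), (19, 0), (19, 1), (19, 2), (19, 3), (20, 0), (20, 1), (20, 2), (20, 3), (23, 0), (23, 1), (23, 2), (23, 3), (24, 0), (24, 1), (24, 2), (24, 3), (27, 0), (27, 1), (27, 2), (27, 3), (28, 0), (28, 1), (28, 2), (28, 3), (31, 0), (31, 1), (31, 2), (31, 3)]
Holes: [(0, 0), (0, 1), (0, 2), (0, 3), (3, 0), (3, 1), (3, 2), (3, 3), (4, 0), (4, 1), (4, 2), (4, 3), (7, 0), (7, 1), (7, 2), (7, 3), (8, 0), (8, 1), (8, 2), (8, 3), (11, 0), (11, 1), (11, 2), (11, 3), (12, 0), (12, 1), (12, 2), (12, 3), (15, 0), (15, 1), (15, 2), (15, 3), (16, 0), (16, 1), (16, 2), (16, 3), (19, 0), (19, 1), (19, 2), (19, 3), (20, 0), (20, 1), (20, 2), (20, 3), (23, 0), (23, 1), (23, 2), (23, 3), (24, 0), (24, 1), (24, 2), (24, 3), (27, 0), (27, 1), (27, 2), (27, 3), (28, 0), (28, 1), (28, 2), (28, 3), (31, 0), (31, 1), (31, 2), (31, 3)]

Answer: no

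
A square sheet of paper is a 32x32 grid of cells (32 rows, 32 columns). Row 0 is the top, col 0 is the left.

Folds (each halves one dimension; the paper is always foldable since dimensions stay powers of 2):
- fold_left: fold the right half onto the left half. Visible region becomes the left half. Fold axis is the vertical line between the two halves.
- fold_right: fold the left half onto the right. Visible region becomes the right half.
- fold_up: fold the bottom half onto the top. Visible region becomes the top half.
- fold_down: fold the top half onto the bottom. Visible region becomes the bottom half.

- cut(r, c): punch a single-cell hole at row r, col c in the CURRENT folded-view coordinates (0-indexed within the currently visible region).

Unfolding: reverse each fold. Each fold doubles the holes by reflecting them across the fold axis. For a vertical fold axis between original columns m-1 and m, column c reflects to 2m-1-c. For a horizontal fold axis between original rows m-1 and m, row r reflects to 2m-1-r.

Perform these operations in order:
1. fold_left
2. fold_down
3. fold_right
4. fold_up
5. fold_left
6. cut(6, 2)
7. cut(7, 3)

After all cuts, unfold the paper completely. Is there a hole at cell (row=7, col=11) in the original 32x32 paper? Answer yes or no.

Op 1 fold_left: fold axis v@16; visible region now rows[0,32) x cols[0,16) = 32x16
Op 2 fold_down: fold axis h@16; visible region now rows[16,32) x cols[0,16) = 16x16
Op 3 fold_right: fold axis v@8; visible region now rows[16,32) x cols[8,16) = 16x8
Op 4 fold_up: fold axis h@24; visible region now rows[16,24) x cols[8,16) = 8x8
Op 5 fold_left: fold axis v@12; visible region now rows[16,24) x cols[8,12) = 8x4
Op 6 cut(6, 2): punch at orig (22,10); cuts so far [(22, 10)]; region rows[16,24) x cols[8,12) = 8x4
Op 7 cut(7, 3): punch at orig (23,11); cuts so far [(22, 10), (23, 11)]; region rows[16,24) x cols[8,12) = 8x4
Unfold 1 (reflect across v@12): 4 holes -> [(22, 10), (22, 13), (23, 11), (23, 12)]
Unfold 2 (reflect across h@24): 8 holes -> [(22, 10), (22, 13), (23, 11), (23, 12), (24, 11), (24, 12), (25, 10), (25, 13)]
Unfold 3 (reflect across v@8): 16 holes -> [(22, 2), (22, 5), (22, 10), (22, 13), (23, 3), (23, 4), (23, 11), (23, 12), (24, 3), (24, 4), (24, 11), (24, 12), (25, 2), (25, 5), (25, 10), (25, 13)]
Unfold 4 (reflect across h@16): 32 holes -> [(6, 2), (6, 5), (6, 10), (6, 13), (7, 3), (7, 4), (7, 11), (7, 12), (8, 3), (8, 4), (8, 11), (8, 12), (9, 2), (9, 5), (9, 10), (9, 13), (22, 2), (22, 5), (22, 10), (22, 13), (23, 3), (23, 4), (23, 11), (23, 12), (24, 3), (24, 4), (24, 11), (24, 12), (25, 2), (25, 5), (25, 10), (25, 13)]
Unfold 5 (reflect across v@16): 64 holes -> [(6, 2), (6, 5), (6, 10), (6, 13), (6, 18), (6, 21), (6, 26), (6, 29), (7, 3), (7, 4), (7, 11), (7, 12), (7, 19), (7, 20), (7, 27), (7, 28), (8, 3), (8, 4), (8, 11), (8, 12), (8, 19), (8, 20), (8, 27), (8, 28), (9, 2), (9, 5), (9, 10), (9, 13), (9, 18), (9, 21), (9, 26), (9, 29), (22, 2), (22, 5), (22, 10), (22, 13), (22, 18), (22, 21), (22, 26), (22, 29), (23, 3), (23, 4), (23, 11), (23, 12), (23, 19), (23, 20), (23, 27), (23, 28), (24, 3), (24, 4), (24, 11), (24, 12), (24, 19), (24, 20), (24, 27), (24, 28), (25, 2), (25, 5), (25, 10), (25, 13), (25, 18), (25, 21), (25, 26), (25, 29)]
Holes: [(6, 2), (6, 5), (6, 10), (6, 13), (6, 18), (6, 21), (6, 26), (6, 29), (7, 3), (7, 4), (7, 11), (7, 12), (7, 19), (7, 20), (7, 27), (7, 28), (8, 3), (8, 4), (8, 11), (8, 12), (8, 19), (8, 20), (8, 27), (8, 28), (9, 2), (9, 5), (9, 10), (9, 13), (9, 18), (9, 21), (9, 26), (9, 29), (22, 2), (22, 5), (22, 10), (22, 13), (22, 18), (22, 21), (22, 26), (22, 29), (23, 3), (23, 4), (23, 11), (23, 12), (23, 19), (23, 20), (23, 27), (23, 28), (24, 3), (24, 4), (24, 11), (24, 12), (24, 19), (24, 20), (24, 27), (24, 28), (25, 2), (25, 5), (25, 10), (25, 13), (25, 18), (25, 21), (25, 26), (25, 29)]

Answer: yes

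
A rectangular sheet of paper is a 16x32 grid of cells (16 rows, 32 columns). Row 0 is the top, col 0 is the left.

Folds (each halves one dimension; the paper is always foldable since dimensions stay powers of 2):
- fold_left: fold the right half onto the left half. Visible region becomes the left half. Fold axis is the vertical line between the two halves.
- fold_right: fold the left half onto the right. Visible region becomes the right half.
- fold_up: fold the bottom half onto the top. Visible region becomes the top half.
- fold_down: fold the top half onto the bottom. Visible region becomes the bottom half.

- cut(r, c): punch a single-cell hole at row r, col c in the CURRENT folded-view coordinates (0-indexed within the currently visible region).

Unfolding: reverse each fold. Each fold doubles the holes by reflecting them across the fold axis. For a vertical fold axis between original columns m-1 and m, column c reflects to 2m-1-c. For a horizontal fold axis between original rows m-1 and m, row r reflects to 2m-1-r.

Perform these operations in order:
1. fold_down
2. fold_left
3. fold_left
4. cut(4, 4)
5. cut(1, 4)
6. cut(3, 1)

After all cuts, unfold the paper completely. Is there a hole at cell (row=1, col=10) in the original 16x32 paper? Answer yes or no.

Answer: no

Derivation:
Op 1 fold_down: fold axis h@8; visible region now rows[8,16) x cols[0,32) = 8x32
Op 2 fold_left: fold axis v@16; visible region now rows[8,16) x cols[0,16) = 8x16
Op 3 fold_left: fold axis v@8; visible region now rows[8,16) x cols[0,8) = 8x8
Op 4 cut(4, 4): punch at orig (12,4); cuts so far [(12, 4)]; region rows[8,16) x cols[0,8) = 8x8
Op 5 cut(1, 4): punch at orig (9,4); cuts so far [(9, 4), (12, 4)]; region rows[8,16) x cols[0,8) = 8x8
Op 6 cut(3, 1): punch at orig (11,1); cuts so far [(9, 4), (11, 1), (12, 4)]; region rows[8,16) x cols[0,8) = 8x8
Unfold 1 (reflect across v@8): 6 holes -> [(9, 4), (9, 11), (11, 1), (11, 14), (12, 4), (12, 11)]
Unfold 2 (reflect across v@16): 12 holes -> [(9, 4), (9, 11), (9, 20), (9, 27), (11, 1), (11, 14), (11, 17), (11, 30), (12, 4), (12, 11), (12, 20), (12, 27)]
Unfold 3 (reflect across h@8): 24 holes -> [(3, 4), (3, 11), (3, 20), (3, 27), (4, 1), (4, 14), (4, 17), (4, 30), (6, 4), (6, 11), (6, 20), (6, 27), (9, 4), (9, 11), (9, 20), (9, 27), (11, 1), (11, 14), (11, 17), (11, 30), (12, 4), (12, 11), (12, 20), (12, 27)]
Holes: [(3, 4), (3, 11), (3, 20), (3, 27), (4, 1), (4, 14), (4, 17), (4, 30), (6, 4), (6, 11), (6, 20), (6, 27), (9, 4), (9, 11), (9, 20), (9, 27), (11, 1), (11, 14), (11, 17), (11, 30), (12, 4), (12, 11), (12, 20), (12, 27)]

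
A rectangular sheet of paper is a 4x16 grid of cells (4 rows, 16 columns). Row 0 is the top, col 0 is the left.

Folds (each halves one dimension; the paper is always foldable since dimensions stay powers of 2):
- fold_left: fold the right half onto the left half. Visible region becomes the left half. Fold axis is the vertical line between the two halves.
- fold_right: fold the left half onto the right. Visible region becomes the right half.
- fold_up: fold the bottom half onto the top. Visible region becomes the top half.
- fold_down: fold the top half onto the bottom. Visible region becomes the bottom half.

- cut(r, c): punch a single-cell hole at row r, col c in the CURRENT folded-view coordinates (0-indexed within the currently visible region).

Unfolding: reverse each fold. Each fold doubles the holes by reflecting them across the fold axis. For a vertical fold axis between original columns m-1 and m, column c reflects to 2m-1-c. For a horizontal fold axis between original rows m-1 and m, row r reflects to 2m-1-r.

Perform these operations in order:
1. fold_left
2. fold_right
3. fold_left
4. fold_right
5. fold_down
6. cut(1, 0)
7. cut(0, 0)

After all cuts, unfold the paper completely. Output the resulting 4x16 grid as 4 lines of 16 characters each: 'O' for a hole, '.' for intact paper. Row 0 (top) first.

Answer: OOOOOOOOOOOOOOOO
OOOOOOOOOOOOOOOO
OOOOOOOOOOOOOOOO
OOOOOOOOOOOOOOOO

Derivation:
Op 1 fold_left: fold axis v@8; visible region now rows[0,4) x cols[0,8) = 4x8
Op 2 fold_right: fold axis v@4; visible region now rows[0,4) x cols[4,8) = 4x4
Op 3 fold_left: fold axis v@6; visible region now rows[0,4) x cols[4,6) = 4x2
Op 4 fold_right: fold axis v@5; visible region now rows[0,4) x cols[5,6) = 4x1
Op 5 fold_down: fold axis h@2; visible region now rows[2,4) x cols[5,6) = 2x1
Op 6 cut(1, 0): punch at orig (3,5); cuts so far [(3, 5)]; region rows[2,4) x cols[5,6) = 2x1
Op 7 cut(0, 0): punch at orig (2,5); cuts so far [(2, 5), (3, 5)]; region rows[2,4) x cols[5,6) = 2x1
Unfold 1 (reflect across h@2): 4 holes -> [(0, 5), (1, 5), (2, 5), (3, 5)]
Unfold 2 (reflect across v@5): 8 holes -> [(0, 4), (0, 5), (1, 4), (1, 5), (2, 4), (2, 5), (3, 4), (3, 5)]
Unfold 3 (reflect across v@6): 16 holes -> [(0, 4), (0, 5), (0, 6), (0, 7), (1, 4), (1, 5), (1, 6), (1, 7), (2, 4), (2, 5), (2, 6), (2, 7), (3, 4), (3, 5), (3, 6), (3, 7)]
Unfold 4 (reflect across v@4): 32 holes -> [(0, 0), (0, 1), (0, 2), (0, 3), (0, 4), (0, 5), (0, 6), (0, 7), (1, 0), (1, 1), (1, 2), (1, 3), (1, 4), (1, 5), (1, 6), (1, 7), (2, 0), (2, 1), (2, 2), (2, 3), (2, 4), (2, 5), (2, 6), (2, 7), (3, 0), (3, 1), (3, 2), (3, 3), (3, 4), (3, 5), (3, 6), (3, 7)]
Unfold 5 (reflect across v@8): 64 holes -> [(0, 0), (0, 1), (0, 2), (0, 3), (0, 4), (0, 5), (0, 6), (0, 7), (0, 8), (0, 9), (0, 10), (0, 11), (0, 12), (0, 13), (0, 14), (0, 15), (1, 0), (1, 1), (1, 2), (1, 3), (1, 4), (1, 5), (1, 6), (1, 7), (1, 8), (1, 9), (1, 10), (1, 11), (1, 12), (1, 13), (1, 14), (1, 15), (2, 0), (2, 1), (2, 2), (2, 3), (2, 4), (2, 5), (2, 6), (2, 7), (2, 8), (2, 9), (2, 10), (2, 11), (2, 12), (2, 13), (2, 14), (2, 15), (3, 0), (3, 1), (3, 2), (3, 3), (3, 4), (3, 5), (3, 6), (3, 7), (3, 8), (3, 9), (3, 10), (3, 11), (3, 12), (3, 13), (3, 14), (3, 15)]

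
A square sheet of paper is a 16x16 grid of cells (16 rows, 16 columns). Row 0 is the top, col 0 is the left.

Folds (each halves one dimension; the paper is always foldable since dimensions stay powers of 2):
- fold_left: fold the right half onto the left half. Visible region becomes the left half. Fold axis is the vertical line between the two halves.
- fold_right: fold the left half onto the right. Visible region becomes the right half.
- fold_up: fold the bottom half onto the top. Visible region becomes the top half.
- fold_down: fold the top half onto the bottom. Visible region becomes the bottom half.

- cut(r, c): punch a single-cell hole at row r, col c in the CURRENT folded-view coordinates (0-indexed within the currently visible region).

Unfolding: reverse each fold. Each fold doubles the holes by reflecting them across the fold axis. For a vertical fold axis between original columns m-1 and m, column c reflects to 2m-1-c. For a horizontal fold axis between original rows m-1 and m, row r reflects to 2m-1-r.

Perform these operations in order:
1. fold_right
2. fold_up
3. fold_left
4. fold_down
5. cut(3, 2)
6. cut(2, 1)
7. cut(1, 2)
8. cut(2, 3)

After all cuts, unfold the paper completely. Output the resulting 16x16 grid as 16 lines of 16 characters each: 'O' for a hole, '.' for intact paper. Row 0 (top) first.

Op 1 fold_right: fold axis v@8; visible region now rows[0,16) x cols[8,16) = 16x8
Op 2 fold_up: fold axis h@8; visible region now rows[0,8) x cols[8,16) = 8x8
Op 3 fold_left: fold axis v@12; visible region now rows[0,8) x cols[8,12) = 8x4
Op 4 fold_down: fold axis h@4; visible region now rows[4,8) x cols[8,12) = 4x4
Op 5 cut(3, 2): punch at orig (7,10); cuts so far [(7, 10)]; region rows[4,8) x cols[8,12) = 4x4
Op 6 cut(2, 1): punch at orig (6,9); cuts so far [(6, 9), (7, 10)]; region rows[4,8) x cols[8,12) = 4x4
Op 7 cut(1, 2): punch at orig (5,10); cuts so far [(5, 10), (6, 9), (7, 10)]; region rows[4,8) x cols[8,12) = 4x4
Op 8 cut(2, 3): punch at orig (6,11); cuts so far [(5, 10), (6, 9), (6, 11), (7, 10)]; region rows[4,8) x cols[8,12) = 4x4
Unfold 1 (reflect across h@4): 8 holes -> [(0, 10), (1, 9), (1, 11), (2, 10), (5, 10), (6, 9), (6, 11), (7, 10)]
Unfold 2 (reflect across v@12): 16 holes -> [(0, 10), (0, 13), (1, 9), (1, 11), (1, 12), (1, 14), (2, 10), (2, 13), (5, 10), (5, 13), (6, 9), (6, 11), (6, 12), (6, 14), (7, 10), (7, 13)]
Unfold 3 (reflect across h@8): 32 holes -> [(0, 10), (0, 13), (1, 9), (1, 11), (1, 12), (1, 14), (2, 10), (2, 13), (5, 10), (5, 13), (6, 9), (6, 11), (6, 12), (6, 14), (7, 10), (7, 13), (8, 10), (8, 13), (9, 9), (9, 11), (9, 12), (9, 14), (10, 10), (10, 13), (13, 10), (13, 13), (14, 9), (14, 11), (14, 12), (14, 14), (15, 10), (15, 13)]
Unfold 4 (reflect across v@8): 64 holes -> [(0, 2), (0, 5), (0, 10), (0, 13), (1, 1), (1, 3), (1, 4), (1, 6), (1, 9), (1, 11), (1, 12), (1, 14), (2, 2), (2, 5), (2, 10), (2, 13), (5, 2), (5, 5), (5, 10), (5, 13), (6, 1), (6, 3), (6, 4), (6, 6), (6, 9), (6, 11), (6, 12), (6, 14), (7, 2), (7, 5), (7, 10), (7, 13), (8, 2), (8, 5), (8, 10), (8, 13), (9, 1), (9, 3), (9, 4), (9, 6), (9, 9), (9, 11), (9, 12), (9, 14), (10, 2), (10, 5), (10, 10), (10, 13), (13, 2), (13, 5), (13, 10), (13, 13), (14, 1), (14, 3), (14, 4), (14, 6), (14, 9), (14, 11), (14, 12), (14, 14), (15, 2), (15, 5), (15, 10), (15, 13)]

Answer: ..O..O....O..O..
.O.OO.O..O.OO.O.
..O..O....O..O..
................
................
..O..O....O..O..
.O.OO.O..O.OO.O.
..O..O....O..O..
..O..O....O..O..
.O.OO.O..O.OO.O.
..O..O....O..O..
................
................
..O..O....O..O..
.O.OO.O..O.OO.O.
..O..O....O..O..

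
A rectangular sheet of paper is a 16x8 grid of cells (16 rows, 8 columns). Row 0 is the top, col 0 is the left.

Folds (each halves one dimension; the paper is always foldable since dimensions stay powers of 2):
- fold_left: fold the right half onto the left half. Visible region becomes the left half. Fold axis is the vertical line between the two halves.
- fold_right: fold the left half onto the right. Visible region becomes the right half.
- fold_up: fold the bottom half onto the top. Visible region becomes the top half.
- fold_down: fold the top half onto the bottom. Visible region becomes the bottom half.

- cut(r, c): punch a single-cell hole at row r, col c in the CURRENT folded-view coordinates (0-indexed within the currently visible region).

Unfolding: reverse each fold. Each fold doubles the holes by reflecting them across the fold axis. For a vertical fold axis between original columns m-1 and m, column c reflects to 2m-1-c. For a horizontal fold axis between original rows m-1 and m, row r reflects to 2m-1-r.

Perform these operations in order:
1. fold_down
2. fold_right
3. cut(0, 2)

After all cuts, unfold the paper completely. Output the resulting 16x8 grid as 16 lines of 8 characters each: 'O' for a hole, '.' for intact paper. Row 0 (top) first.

Answer: ........
........
........
........
........
........
........
.O....O.
.O....O.
........
........
........
........
........
........
........

Derivation:
Op 1 fold_down: fold axis h@8; visible region now rows[8,16) x cols[0,8) = 8x8
Op 2 fold_right: fold axis v@4; visible region now rows[8,16) x cols[4,8) = 8x4
Op 3 cut(0, 2): punch at orig (8,6); cuts so far [(8, 6)]; region rows[8,16) x cols[4,8) = 8x4
Unfold 1 (reflect across v@4): 2 holes -> [(8, 1), (8, 6)]
Unfold 2 (reflect across h@8): 4 holes -> [(7, 1), (7, 6), (8, 1), (8, 6)]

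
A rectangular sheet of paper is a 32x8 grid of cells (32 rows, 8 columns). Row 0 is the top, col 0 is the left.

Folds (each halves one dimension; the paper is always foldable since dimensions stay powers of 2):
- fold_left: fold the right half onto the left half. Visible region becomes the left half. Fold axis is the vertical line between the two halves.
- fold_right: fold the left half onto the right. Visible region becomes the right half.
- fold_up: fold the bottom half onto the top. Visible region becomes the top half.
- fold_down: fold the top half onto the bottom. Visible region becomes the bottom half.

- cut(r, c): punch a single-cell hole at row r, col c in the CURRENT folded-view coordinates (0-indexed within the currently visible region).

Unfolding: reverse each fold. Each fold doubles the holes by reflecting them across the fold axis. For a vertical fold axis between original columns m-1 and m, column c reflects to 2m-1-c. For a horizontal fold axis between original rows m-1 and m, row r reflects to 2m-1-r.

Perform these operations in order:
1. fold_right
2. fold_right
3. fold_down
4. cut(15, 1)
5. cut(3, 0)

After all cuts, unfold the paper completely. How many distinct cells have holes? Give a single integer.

Op 1 fold_right: fold axis v@4; visible region now rows[0,32) x cols[4,8) = 32x4
Op 2 fold_right: fold axis v@6; visible region now rows[0,32) x cols[6,8) = 32x2
Op 3 fold_down: fold axis h@16; visible region now rows[16,32) x cols[6,8) = 16x2
Op 4 cut(15, 1): punch at orig (31,7); cuts so far [(31, 7)]; region rows[16,32) x cols[6,8) = 16x2
Op 5 cut(3, 0): punch at orig (19,6); cuts so far [(19, 6), (31, 7)]; region rows[16,32) x cols[6,8) = 16x2
Unfold 1 (reflect across h@16): 4 holes -> [(0, 7), (12, 6), (19, 6), (31, 7)]
Unfold 2 (reflect across v@6): 8 holes -> [(0, 4), (0, 7), (12, 5), (12, 6), (19, 5), (19, 6), (31, 4), (31, 7)]
Unfold 3 (reflect across v@4): 16 holes -> [(0, 0), (0, 3), (0, 4), (0, 7), (12, 1), (12, 2), (12, 5), (12, 6), (19, 1), (19, 2), (19, 5), (19, 6), (31, 0), (31, 3), (31, 4), (31, 7)]

Answer: 16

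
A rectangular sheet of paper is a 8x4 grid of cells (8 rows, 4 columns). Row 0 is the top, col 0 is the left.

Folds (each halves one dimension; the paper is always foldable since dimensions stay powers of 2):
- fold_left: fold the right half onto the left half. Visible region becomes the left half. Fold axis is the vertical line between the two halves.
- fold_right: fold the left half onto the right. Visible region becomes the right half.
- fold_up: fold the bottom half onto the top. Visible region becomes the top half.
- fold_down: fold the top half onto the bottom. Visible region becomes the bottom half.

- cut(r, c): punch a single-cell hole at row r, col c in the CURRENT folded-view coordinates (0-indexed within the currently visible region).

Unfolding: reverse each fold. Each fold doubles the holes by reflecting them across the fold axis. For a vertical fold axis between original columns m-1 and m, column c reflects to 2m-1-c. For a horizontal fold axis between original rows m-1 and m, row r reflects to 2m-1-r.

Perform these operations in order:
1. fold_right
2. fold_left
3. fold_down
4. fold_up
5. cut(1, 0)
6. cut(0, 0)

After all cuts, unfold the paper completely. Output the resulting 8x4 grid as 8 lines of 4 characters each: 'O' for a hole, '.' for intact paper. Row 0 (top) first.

Answer: OOOO
OOOO
OOOO
OOOO
OOOO
OOOO
OOOO
OOOO

Derivation:
Op 1 fold_right: fold axis v@2; visible region now rows[0,8) x cols[2,4) = 8x2
Op 2 fold_left: fold axis v@3; visible region now rows[0,8) x cols[2,3) = 8x1
Op 3 fold_down: fold axis h@4; visible region now rows[4,8) x cols[2,3) = 4x1
Op 4 fold_up: fold axis h@6; visible region now rows[4,6) x cols[2,3) = 2x1
Op 5 cut(1, 0): punch at orig (5,2); cuts so far [(5, 2)]; region rows[4,6) x cols[2,3) = 2x1
Op 6 cut(0, 0): punch at orig (4,2); cuts so far [(4, 2), (5, 2)]; region rows[4,6) x cols[2,3) = 2x1
Unfold 1 (reflect across h@6): 4 holes -> [(4, 2), (5, 2), (6, 2), (7, 2)]
Unfold 2 (reflect across h@4): 8 holes -> [(0, 2), (1, 2), (2, 2), (3, 2), (4, 2), (5, 2), (6, 2), (7, 2)]
Unfold 3 (reflect across v@3): 16 holes -> [(0, 2), (0, 3), (1, 2), (1, 3), (2, 2), (2, 3), (3, 2), (3, 3), (4, 2), (4, 3), (5, 2), (5, 3), (6, 2), (6, 3), (7, 2), (7, 3)]
Unfold 4 (reflect across v@2): 32 holes -> [(0, 0), (0, 1), (0, 2), (0, 3), (1, 0), (1, 1), (1, 2), (1, 3), (2, 0), (2, 1), (2, 2), (2, 3), (3, 0), (3, 1), (3, 2), (3, 3), (4, 0), (4, 1), (4, 2), (4, 3), (5, 0), (5, 1), (5, 2), (5, 3), (6, 0), (6, 1), (6, 2), (6, 3), (7, 0), (7, 1), (7, 2), (7, 3)]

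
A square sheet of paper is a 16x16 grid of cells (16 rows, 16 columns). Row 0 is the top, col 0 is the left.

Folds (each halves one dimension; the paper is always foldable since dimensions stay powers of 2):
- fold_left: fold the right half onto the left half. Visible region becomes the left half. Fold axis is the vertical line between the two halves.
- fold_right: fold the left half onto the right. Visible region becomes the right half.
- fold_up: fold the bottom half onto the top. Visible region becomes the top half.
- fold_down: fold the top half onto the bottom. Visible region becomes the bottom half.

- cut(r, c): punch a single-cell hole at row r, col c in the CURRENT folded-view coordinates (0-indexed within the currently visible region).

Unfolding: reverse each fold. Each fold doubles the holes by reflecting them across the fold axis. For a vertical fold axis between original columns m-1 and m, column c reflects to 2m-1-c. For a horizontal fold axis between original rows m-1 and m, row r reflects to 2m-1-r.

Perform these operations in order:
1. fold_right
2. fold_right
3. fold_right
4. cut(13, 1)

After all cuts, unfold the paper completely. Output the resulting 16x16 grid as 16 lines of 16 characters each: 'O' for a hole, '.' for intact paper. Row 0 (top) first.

Answer: ................
................
................
................
................
................
................
................
................
................
................
................
................
O..OO..OO..OO..O
................
................

Derivation:
Op 1 fold_right: fold axis v@8; visible region now rows[0,16) x cols[8,16) = 16x8
Op 2 fold_right: fold axis v@12; visible region now rows[0,16) x cols[12,16) = 16x4
Op 3 fold_right: fold axis v@14; visible region now rows[0,16) x cols[14,16) = 16x2
Op 4 cut(13, 1): punch at orig (13,15); cuts so far [(13, 15)]; region rows[0,16) x cols[14,16) = 16x2
Unfold 1 (reflect across v@14): 2 holes -> [(13, 12), (13, 15)]
Unfold 2 (reflect across v@12): 4 holes -> [(13, 8), (13, 11), (13, 12), (13, 15)]
Unfold 3 (reflect across v@8): 8 holes -> [(13, 0), (13, 3), (13, 4), (13, 7), (13, 8), (13, 11), (13, 12), (13, 15)]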